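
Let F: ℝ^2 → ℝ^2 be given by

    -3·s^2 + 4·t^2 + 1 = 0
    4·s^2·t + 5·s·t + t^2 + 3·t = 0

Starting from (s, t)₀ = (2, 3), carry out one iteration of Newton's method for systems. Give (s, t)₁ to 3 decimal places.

(1.260, 1.589)

At (2, 3): F = (25.000, 96.000).
Jacobian J = [[-6·s, 8·t], [8·s·t + 5·t, 4·s^2 + 5·s + 2·t + 3]].
At the point, J = [[-12.000, 24.000], [63.000, 35.000]] (det J = -1932.000).
Solving J·Δ = −F gives Δ = (-0.740, -1.411).
Then the next iterate is (s, t)₁ = (1.260, 1.589).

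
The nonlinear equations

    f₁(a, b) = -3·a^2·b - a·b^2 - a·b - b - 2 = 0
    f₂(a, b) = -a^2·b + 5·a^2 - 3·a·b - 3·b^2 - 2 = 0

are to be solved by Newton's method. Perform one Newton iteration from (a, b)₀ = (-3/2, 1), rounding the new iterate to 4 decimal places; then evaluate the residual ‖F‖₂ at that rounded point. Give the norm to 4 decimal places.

At (-3/2, 1): F = (-6.7500, 8.5000).
Jacobian J = [[-6·a·b - b^2 - b, -3·a^2 - 2·a·b - a - 1], [-2·a·b + 10·a - 3·b, -a^2 - 3·a - 6·b]].
At the point, J = [[7.0000, -3.2500], [-15.0000, -3.7500]] (det J = -75.0000).
Solving J·Δ = −F gives Δ = (0.7058, -0.5567).
Then the next iterate is (a, b)₁ = (-0.7942, 0.4433).
Re-evaluating at (-0.7942, 0.4433): F = (-2.773998, 1.340817), so ‖F‖₂ = 3.0810.

3.0810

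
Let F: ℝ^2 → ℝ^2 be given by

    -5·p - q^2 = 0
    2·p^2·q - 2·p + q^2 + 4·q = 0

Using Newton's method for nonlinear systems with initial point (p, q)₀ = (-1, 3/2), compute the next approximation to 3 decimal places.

(-0.065, 0.859)

At (-1, 3/2): F = (2.750, 13.250).
Jacobian J = [[-5, -2·q], [4·p·q - 2, 2·p^2 + 2·q + 4]].
At the point, J = [[-5.000, -3.000], [-8.000, 9.000]] (det J = -69.000).
Solving J·Δ = −F gives Δ = (0.935, -0.641).
Then the next iterate is (p, q)₁ = (-0.065, 0.859).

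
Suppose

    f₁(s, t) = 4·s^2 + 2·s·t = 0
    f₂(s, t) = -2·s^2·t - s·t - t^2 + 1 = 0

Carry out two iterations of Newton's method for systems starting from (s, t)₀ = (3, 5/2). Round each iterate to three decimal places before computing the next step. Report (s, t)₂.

At (3, 5/2): F = (51.000, -57.750).
Jacobian J = [[8·s + 2·t, 2·s], [-4·s·t - t, -2·s^2 - s - 2·t]].
At the point, J = [[29.000, 6.000], [-32.500, -26.000]] (det J = -559.000).
Solving J·Δ = −F gives Δ = (-1.752, -0.031).
Then the next iterate is (s, t)₁ = (1.248, 2.469).
Round to (1.248, 2.469) and repeat: F = (12.39264, -15.86823), J = [[14.922, 2.496], [-14.79425, -9.30101]].
Δ = (-0.743, -0.525), so (s, t)₂ = (0.505, 1.944).

(0.505, 1.944)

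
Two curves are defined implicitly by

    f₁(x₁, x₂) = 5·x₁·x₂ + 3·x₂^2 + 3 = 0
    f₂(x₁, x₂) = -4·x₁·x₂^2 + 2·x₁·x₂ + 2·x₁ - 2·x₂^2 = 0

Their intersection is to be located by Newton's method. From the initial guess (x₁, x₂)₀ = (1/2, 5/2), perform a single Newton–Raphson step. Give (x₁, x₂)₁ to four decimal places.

(2.5097, -0.5355)

At (1/2, 5/2): F = (28.0000, -21.5000).
Jacobian J = [[5·x₂, 5·x₁ + 6·x₂], [-4·x₂^2 + 2·x₂ + 2, -8·x₁·x₂ + 2·x₁ - 4·x₂]].
At the point, J = [[12.5000, 17.5000], [-18.0000, -19.0000]] (det J = 77.5000).
Solving J·Δ = −F gives Δ = (2.0097, -3.0355).
Then the next iterate is (x₁, x₂)₁ = (2.5097, -0.5355).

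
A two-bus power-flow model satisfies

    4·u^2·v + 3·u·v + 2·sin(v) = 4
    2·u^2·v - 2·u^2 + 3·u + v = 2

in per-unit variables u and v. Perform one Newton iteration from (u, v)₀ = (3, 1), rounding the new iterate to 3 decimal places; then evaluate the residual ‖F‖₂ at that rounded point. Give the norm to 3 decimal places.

11.998

At (3, 1): F = (42.68294, 8.000).
Jacobian J = [[8·u·v + 3·v, 4·u^2 + 3·u + 2·cos(v)], [4·u·v - 4·u + 3, 2·u^2 + 1]].
At the point, J = [[27.000, 46.08060], [3.000, 19.000]] (det J = 374.75819).
Solving J·Δ = −F gives Δ = (-1.180, -0.235).
Then the next iterate is (u, v)₁ = (1.820, 0.765).
Re-evaluating at (1.820, 0.765): F = (11.69792, 2.66817), so ‖F‖₂ = 11.998.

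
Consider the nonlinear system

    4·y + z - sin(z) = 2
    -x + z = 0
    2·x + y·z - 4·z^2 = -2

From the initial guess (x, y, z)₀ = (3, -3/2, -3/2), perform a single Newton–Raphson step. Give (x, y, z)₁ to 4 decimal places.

(-0.6487, 0.4278, -0.6487)

At (3, -3/2, -3/2): F = (-8.502505, -4.5000, 1.2500).
Jacobian J = [[0, 4, -cos(z) + 1], [-1, 0, 1], [2, z, y - 8·z]].
At the point, J = [[0.0000, 4.0000, 0.929263], [-1.0000, 0.0000, 1.0000], [2.0000, -1.5000, 10.5000]] (det J = 51.393894).
Solving J·Δ = −F gives Δ = (-3.6487, 1.9278, 0.8513).
Then the next iterate is (x, y, z)₁ = (-0.6487, 0.4278, -0.6487).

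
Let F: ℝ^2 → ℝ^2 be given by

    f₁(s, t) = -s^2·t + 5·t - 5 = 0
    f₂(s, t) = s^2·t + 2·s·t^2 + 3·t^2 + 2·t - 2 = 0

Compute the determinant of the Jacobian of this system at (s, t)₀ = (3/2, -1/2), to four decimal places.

0.1250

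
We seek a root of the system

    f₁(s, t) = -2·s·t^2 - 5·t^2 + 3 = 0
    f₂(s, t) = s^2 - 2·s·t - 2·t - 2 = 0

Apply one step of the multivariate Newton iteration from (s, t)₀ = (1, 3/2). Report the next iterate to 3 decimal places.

(-31.000, 7.750)

At (1, 3/2): F = (-12.750, -7.000).
Jacobian J = [[-2·t^2, -4·s·t - 10·t], [2·s - 2·t, -2·s - 2]].
At the point, J = [[-4.500, -21.000], [-1.000, -4.000]] (det J = -3.000).
Solving J·Δ = −F gives Δ = (-32.000, 6.250).
Then the next iterate is (s, t)₁ = (-31.000, 7.750).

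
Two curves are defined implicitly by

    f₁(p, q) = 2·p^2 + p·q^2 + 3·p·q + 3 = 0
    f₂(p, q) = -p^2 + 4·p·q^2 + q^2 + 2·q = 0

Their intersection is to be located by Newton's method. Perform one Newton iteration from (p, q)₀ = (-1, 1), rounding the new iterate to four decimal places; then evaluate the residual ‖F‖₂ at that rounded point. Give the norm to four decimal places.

1.0051

At (-1, 1): F = (1.0000, -2.0000).
Jacobian J = [[4·p + q^2 + 3·q, 2·p·q + 3·p], [-2·p + 4·q^2, 8·p·q + 2·q + 2]].
At the point, J = [[0.0000, -5.0000], [6.0000, -4.0000]] (det J = 30.0000).
Solving J·Δ = −F gives Δ = (0.4667, 0.2000).
Then the next iterate is (p, q)₁ = (-0.5333, 1.2000).
Re-evaluating at (-0.5333, 1.2000): F = (0.880986, 0.483783), so ‖F‖₂ = 1.0051.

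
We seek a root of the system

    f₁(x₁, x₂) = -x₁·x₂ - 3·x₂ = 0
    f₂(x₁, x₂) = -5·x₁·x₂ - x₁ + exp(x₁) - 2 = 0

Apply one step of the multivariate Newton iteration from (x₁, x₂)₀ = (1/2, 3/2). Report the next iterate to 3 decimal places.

(0.353, 0.063)

At (1/2, 3/2): F = (-5.250, -4.60128).
Jacobian J = [[-x₂, -x₁ - 3], [-5·x₂ + exp(x₁) - 1, -5·x₁]].
At the point, J = [[-1.500, -3.500], [-6.85128, -2.500]] (det J = -20.22948).
Solving J·Δ = −F gives Δ = (-0.147, -1.437).
Then the next iterate is (x₁, x₂)₁ = (0.353, 0.063).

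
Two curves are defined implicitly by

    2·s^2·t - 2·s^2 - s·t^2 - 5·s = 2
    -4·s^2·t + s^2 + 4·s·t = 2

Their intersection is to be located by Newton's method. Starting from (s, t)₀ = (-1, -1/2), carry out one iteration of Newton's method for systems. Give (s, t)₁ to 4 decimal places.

(1.5000, -2.6250)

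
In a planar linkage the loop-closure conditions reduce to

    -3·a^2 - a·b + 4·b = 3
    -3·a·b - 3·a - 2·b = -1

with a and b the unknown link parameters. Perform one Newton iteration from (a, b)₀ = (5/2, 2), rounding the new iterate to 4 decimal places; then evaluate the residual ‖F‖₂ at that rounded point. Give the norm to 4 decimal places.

8.5548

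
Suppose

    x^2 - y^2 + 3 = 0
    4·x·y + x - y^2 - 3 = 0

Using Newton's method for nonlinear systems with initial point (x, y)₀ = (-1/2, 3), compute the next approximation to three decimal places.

(0.256, 1.916)

At (-1/2, 3): F = (-5.750, -18.500).
Jacobian J = [[2·x, -2·y], [4·y + 1, 4·x - 2·y]].
At the point, J = [[-1.000, -6.000], [13.000, -8.000]] (det J = 86.000).
Solving J·Δ = −F gives Δ = (0.756, -1.084).
Then the next iterate is (x, y)₁ = (0.256, 1.916).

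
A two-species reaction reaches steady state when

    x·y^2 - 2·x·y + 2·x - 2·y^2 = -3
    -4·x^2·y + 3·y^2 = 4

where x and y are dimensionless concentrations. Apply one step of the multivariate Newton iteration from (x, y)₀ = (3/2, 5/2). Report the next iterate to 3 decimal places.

(1.016, 1.373)

At (3/2, 5/2): F = (-4.625, -7.750).
Jacobian J = [[y^2 - 2·y + 2, 2·x·y - 2·x - 4·y], [-8·x·y, -4·x^2 + 6·y]].
At the point, J = [[3.250, -5.500], [-30.000, 6.000]] (det J = -145.500).
Solving J·Δ = −F gives Δ = (-0.484, -1.127).
Then the next iterate is (x, y)₁ = (1.016, 1.373).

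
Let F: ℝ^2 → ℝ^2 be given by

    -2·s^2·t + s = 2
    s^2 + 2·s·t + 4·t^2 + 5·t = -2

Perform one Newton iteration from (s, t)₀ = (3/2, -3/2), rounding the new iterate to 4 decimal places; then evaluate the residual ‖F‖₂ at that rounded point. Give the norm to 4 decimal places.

At (3/2, -3/2): F = (6.2500, 1.2500).
Jacobian J = [[-4·s·t + 1, -2·s^2], [2·s + 2·t, 2·s + 8·t + 5]].
At the point, J = [[10.0000, -4.5000], [0.0000, -4.0000]] (det J = -40.0000).
Solving J·Δ = −F gives Δ = (-0.4844, 0.3125).
Then the next iterate is (s, t)₁ = (1.0156, -1.1875).
Re-evaluating at (1.0156, -1.1875): F = (1.465278, 0.322518), so ‖F‖₂ = 1.5004.

1.5004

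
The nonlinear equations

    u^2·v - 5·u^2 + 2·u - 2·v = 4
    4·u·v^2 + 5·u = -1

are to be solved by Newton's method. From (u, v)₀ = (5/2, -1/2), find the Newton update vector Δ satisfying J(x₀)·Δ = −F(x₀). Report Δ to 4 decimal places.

At (5/2, -1/2): F = (-32.3750, 16.0000).
Jacobian J = [[2·u·v - 10·u + 2, u^2 - 2], [4·v^2 + 5, 8·u·v]].
At the point, J = [[-25.5000, 4.2500], [6.0000, -10.0000]] (det J = 229.5000).
Solving J·Δ = −F gives Δ = (-1.1144, 0.9314).

(-1.1144, 0.9314)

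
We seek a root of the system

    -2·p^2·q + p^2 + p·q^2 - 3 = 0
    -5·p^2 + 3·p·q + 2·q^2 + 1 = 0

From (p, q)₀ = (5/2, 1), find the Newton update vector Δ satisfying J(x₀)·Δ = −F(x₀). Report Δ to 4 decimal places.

(-1.1055, -0.3104)

At (5/2, 1): F = (-6.7500, -20.7500).
Jacobian J = [[-4·p·q + 2·p + q^2, -2·p^2 + 2·p·q], [-10·p + 3·q, 3·p + 4·q]].
At the point, J = [[-4.0000, -7.5000], [-22.0000, 11.5000]] (det J = -211.0000).
Solving J·Δ = −F gives Δ = (-1.1055, -0.3104).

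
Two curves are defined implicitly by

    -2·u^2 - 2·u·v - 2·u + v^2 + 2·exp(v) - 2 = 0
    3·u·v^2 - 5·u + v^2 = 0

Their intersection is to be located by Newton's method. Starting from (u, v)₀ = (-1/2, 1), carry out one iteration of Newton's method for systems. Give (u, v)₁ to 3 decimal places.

(0.709, 0.583)

At (-1/2, 1): F = (5.93656, 2.000).
Jacobian J = [[-4·u - 2·v - 2, -2·u + 2·v + 2·exp(v)], [3·v^2 - 5, 6·u·v + 2·v]].
At the point, J = [[-2.000, 8.43656], [-2.000, -1.000]] (det J = 18.87313).
Solving J·Δ = −F gives Δ = (1.209, -0.417).
Then the next iterate is (u, v)₁ = (0.709, 0.583).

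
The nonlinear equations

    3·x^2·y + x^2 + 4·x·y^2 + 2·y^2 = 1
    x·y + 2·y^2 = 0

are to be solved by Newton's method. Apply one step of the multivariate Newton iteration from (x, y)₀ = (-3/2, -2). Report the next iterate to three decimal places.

(-1.427, -0.857)

At (-3/2, -2): F = (-28.250, 11.000).
Jacobian J = [[6·x·y + 2·x + 4·y^2, 3·x^2 + 8·x·y + 4·y], [y, x + 4·y]].
At the point, J = [[31.000, 22.750], [-2.000, -9.500]] (det J = -249.000).
Solving J·Δ = −F gives Δ = (0.073, 1.143).
Then the next iterate is (x, y)₁ = (-1.427, -0.857).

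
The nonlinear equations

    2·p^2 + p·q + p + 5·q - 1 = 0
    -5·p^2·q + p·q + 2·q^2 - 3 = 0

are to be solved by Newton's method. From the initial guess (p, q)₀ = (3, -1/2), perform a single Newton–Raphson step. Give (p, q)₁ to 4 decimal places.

At (3, -1/2): F = (16.0000, 18.5000).
Jacobian J = [[4·p + q + 1, p + 5], [-10·p·q + q, -5·p^2 + p + 4·q]].
At the point, J = [[12.5000, 8.0000], [14.5000, -44.0000]] (det J = -666.0000).
Solving J·Δ = −F gives Δ = (-1.2793, -0.0011).
Then the next iterate is (p, q)₁ = (1.7207, -0.5011).

(1.7207, -0.5011)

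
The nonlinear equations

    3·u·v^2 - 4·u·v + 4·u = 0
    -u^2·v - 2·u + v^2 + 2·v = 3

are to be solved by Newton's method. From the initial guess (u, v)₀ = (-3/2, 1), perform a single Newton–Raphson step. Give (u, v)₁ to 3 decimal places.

At (-3/2, 1): F = (-4.500, 0.750).
Jacobian J = [[3·v^2 - 4·v + 4, 6·u·v - 4·u], [-2·u·v - 2, -u^2 + 2·v + 2]].
At the point, J = [[3.000, -3.000], [1.000, 1.750]] (det J = 8.250).
Solving J·Δ = −F gives Δ = (0.682, -0.818).
Then the next iterate is (u, v)₁ = (-0.818, 0.182).

(-0.818, 0.182)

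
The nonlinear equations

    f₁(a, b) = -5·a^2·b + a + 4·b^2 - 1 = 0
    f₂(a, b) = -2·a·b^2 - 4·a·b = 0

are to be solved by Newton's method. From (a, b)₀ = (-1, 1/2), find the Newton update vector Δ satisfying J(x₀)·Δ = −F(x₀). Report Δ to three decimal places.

(0.552, -0.187)

At (-1, 1/2): F = (-3.500, 2.500).
Jacobian J = [[-10·a·b + 1, -5·a^2 + 8·b], [-2·b^2 - 4·b, -4·a·b - 4·a]].
At the point, J = [[6.000, -1.000], [-2.500, 6.000]] (det J = 33.500).
Solving J·Δ = −F gives Δ = (0.552, -0.187).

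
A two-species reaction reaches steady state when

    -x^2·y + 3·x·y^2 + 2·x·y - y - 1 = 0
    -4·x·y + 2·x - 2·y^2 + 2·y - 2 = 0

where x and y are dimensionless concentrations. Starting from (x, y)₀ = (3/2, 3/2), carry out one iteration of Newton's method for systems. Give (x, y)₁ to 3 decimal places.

At (3/2, 3/2): F = (8.750, -9.500).
Jacobian J = [[-2·x·y + 3·y^2 + 2·y, -x^2 + 6·x·y + 2·x - 1], [-4·y + 2, -4·x - 4·y + 2]].
At the point, J = [[5.250, 13.250], [-4.000, -10.000]] (det J = 0.500).
Solving J·Δ = −F gives Δ = (-76.750, 29.750).
Then the next iterate is (x, y)₁ = (-75.250, 31.250).

(-75.250, 31.250)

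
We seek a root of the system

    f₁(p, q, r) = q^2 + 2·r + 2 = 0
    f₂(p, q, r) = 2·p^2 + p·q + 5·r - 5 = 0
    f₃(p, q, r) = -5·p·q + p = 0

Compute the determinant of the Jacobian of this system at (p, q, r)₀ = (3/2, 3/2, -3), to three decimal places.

-190.500

J = [[0, 2·q, 2], [4·p + q, p, 5], [-5·q + 1, -5·p, 0]].
At the point, J = [[0.000, 3.000, 2.000], [7.500, 1.500, 5.000], [-6.500, -7.500, 0.000]].
det J = -190.500.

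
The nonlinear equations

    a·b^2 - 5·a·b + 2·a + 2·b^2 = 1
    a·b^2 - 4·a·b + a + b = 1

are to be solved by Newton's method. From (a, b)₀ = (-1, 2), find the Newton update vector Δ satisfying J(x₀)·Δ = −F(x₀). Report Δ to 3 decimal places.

At (-1, 2): F = (11.000, 4.000).
Jacobian J = [[b^2 - 5·b + 2, 2·a·b - 5·a + 4·b], [b^2 - 4·b + 1, 2·a·b - 4·a + 1]].
At the point, J = [[-4.000, 9.000], [-3.000, 1.000]] (det J = 23.000).
Solving J·Δ = −F gives Δ = (1.087, -0.739).

(1.087, -0.739)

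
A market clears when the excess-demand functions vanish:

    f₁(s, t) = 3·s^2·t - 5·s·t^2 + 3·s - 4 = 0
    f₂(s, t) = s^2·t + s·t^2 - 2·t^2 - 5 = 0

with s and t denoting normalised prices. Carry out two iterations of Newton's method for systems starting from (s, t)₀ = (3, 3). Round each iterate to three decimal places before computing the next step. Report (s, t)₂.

At (3, 3): F = (-49.000, 31.000).
Jacobian J = [[6·s·t - 5·t^2 + 3, 3·s^2 - 10·s·t], [2·s·t + t^2, s^2 + 2·s·t - 4·t]].
At the point, J = [[12.000, -63.000], [27.000, 15.000]] (det J = 1881.000).
Solving J·Δ = −F gives Δ = (-0.648, -0.901).
Then the next iterate is (s, t)₁ = (2.352, 2.099).
Round to (2.352, 2.099) and repeat: F = (-13.92182, 8.16231), J = [[10.59208, -32.77277], [14.27950, 7.00960]].
Δ = (-0.313, -0.526), so (s, t)₂ = (2.039, 1.573).

(2.039, 1.573)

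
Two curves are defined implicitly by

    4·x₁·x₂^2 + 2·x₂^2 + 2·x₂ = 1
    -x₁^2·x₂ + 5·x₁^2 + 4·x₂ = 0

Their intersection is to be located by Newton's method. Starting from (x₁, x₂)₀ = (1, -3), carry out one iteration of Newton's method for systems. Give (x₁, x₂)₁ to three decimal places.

(0.992, -1.626)

At (1, -3): F = (47.000, -4.000).
Jacobian J = [[4·x₂^2, 8·x₁·x₂ + 4·x₂ + 2], [-2·x₁·x₂ + 10·x₁, -x₁^2 + 4]].
At the point, J = [[36.000, -34.000], [16.000, 3.000]] (det J = 652.000).
Solving J·Δ = −F gives Δ = (-0.008, 1.374).
Then the next iterate is (x₁, x₂)₁ = (0.992, -1.626).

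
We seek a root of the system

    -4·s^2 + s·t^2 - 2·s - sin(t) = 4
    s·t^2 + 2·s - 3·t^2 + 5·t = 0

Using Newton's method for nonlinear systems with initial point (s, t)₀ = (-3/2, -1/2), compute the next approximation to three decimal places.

(-0.563, -0.024)

At (-3/2, -1/2): F = (-9.89557, -6.625).
Jacobian J = [[-8·s + t^2 - 2, 2·s·t - cos(t)], [t^2 + 2, 2·s·t - 6·t + 5]].
At the point, J = [[10.250, 0.62242], [2.250, 9.500]] (det J = 95.97456).
Solving J·Δ = −F gives Δ = (0.937, 0.476).
Then the next iterate is (s, t)₁ = (-0.563, -0.024).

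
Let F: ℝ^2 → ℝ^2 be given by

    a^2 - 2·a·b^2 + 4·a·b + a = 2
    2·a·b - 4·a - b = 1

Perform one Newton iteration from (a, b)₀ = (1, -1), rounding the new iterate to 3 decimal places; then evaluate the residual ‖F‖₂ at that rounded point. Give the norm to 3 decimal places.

2.265

At (1, -1): F = (-6.000, -6.000).
Jacobian J = [[2·a - 2·b^2 + 4·b + 1, -4·a·b + 4·a], [2·b - 4, 2·a - 1]].
At the point, J = [[-3.000, 8.000], [-6.000, 1.000]] (det J = 45.000).
Solving J·Δ = −F gives Δ = (-0.933, 0.400).
Then the next iterate is (a, b)₁ = (0.067, -0.600).
Re-evaluating at (0.067, -0.600): F = (-2.13755, -0.74840), so ‖F‖₂ = 2.265.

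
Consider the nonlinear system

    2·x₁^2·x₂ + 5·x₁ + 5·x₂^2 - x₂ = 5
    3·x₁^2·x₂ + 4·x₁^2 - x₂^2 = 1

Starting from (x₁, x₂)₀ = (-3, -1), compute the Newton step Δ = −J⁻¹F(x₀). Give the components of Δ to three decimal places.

(1.826, 0.136)

At (-3, -1): F = (-32.000, 7.000).
Jacobian J = [[4·x₁·x₂ + 5, 2·x₁^2 + 10·x₂ - 1], [6·x₁·x₂ + 8·x₁, 3·x₁^2 - 2·x₂]].
At the point, J = [[17.000, 7.000], [-6.000, 29.000]] (det J = 535.000).
Solving J·Δ = −F gives Δ = (1.826, 0.136).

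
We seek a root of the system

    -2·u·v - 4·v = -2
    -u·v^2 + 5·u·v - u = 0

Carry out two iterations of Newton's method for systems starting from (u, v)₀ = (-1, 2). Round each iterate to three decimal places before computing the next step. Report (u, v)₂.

(-0.956, 0.589)

At (-1, 2): F = (-2.000, -5.000).
Jacobian J = [[-2·v, -2·u - 4], [-v^2 + 5·v - 1, -2·u·v + 5·u]].
At the point, J = [[-4.000, -2.000], [5.000, -1.000]] (det J = 14.000).
Solving J·Δ = −F gives Δ = (0.571, -2.143).
Then the next iterate is (u, v)₁ = (-0.429, -0.143).
Round to (-0.429, -0.143) and repeat: F = (2.44931, 0.74451), J = [[0.286, -3.142], [-1.73545, -2.26769]].
Δ = (-0.527, 0.732), so (u, v)₂ = (-0.956, 0.589).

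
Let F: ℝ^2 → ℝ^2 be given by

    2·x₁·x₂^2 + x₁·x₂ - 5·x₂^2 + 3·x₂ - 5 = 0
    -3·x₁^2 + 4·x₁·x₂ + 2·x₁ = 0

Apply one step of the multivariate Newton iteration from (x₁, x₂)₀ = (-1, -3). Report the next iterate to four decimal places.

(-0.8966, -1.3534)

At (-1, -3): F = (-74.0000, 7.0000).
Jacobian J = [[2·x₂^2 + x₂, 4·x₁·x₂ + x₁ - 10·x₂ + 3], [-6·x₁ + 4·x₂ + 2, 4·x₁]].
At the point, J = [[15.0000, 44.0000], [-4.0000, -4.0000]] (det J = 116.0000).
Solving J·Δ = −F gives Δ = (0.1034, 1.6466).
Then the next iterate is (x₁, x₂)₁ = (-0.8966, -1.3534).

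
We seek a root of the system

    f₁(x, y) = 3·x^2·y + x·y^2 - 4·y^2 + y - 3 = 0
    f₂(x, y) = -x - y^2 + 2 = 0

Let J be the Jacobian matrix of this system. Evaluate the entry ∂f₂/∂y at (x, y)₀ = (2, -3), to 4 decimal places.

6.0000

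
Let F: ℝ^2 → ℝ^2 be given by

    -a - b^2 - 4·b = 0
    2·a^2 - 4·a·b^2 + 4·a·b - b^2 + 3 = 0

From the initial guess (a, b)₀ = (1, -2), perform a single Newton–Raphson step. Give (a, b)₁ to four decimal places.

(4.0000, 1.4583)

At (1, -2): F = (3.0000, -23.0000).
Jacobian J = [[-1, -2·b - 4], [4·a - 4·b^2 + 4·b, -8·a·b + 4·a - 2·b]].
At the point, J = [[-1.0000, 0.0000], [-20.0000, 24.0000]] (det J = -24.0000).
Solving J·Δ = −F gives Δ = (3.0000, 3.4583).
Then the next iterate is (a, b)₁ = (4.0000, 1.4583).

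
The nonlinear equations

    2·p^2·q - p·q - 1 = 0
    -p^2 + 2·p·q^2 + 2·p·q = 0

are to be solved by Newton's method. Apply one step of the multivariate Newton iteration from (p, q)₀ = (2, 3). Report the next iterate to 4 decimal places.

(1.5470, 1.7521)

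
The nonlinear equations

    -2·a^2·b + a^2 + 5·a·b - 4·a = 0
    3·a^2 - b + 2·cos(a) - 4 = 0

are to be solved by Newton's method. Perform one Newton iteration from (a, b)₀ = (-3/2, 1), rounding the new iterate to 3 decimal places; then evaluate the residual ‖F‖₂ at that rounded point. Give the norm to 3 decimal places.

At (-3/2, 1): F = (-3.750, 1.89147).
Jacobian J = [[-4·a·b + 2·a + 5·b - 4, -2·a^2 + 5·a], [6·a - 2·sin(a), -1]].
At the point, J = [[4.000, -12.000], [-7.00501, -1.000]] (det J = -88.06012).
Solving J·Δ = −F gives Δ = (0.300, -0.212).
Then the next iterate is (a, b)₁ = (-1.200, 0.788).
Re-evaluating at (-1.200, 0.788): F = (-0.75744, 0.25672), so ‖F‖₂ = 0.800.

0.800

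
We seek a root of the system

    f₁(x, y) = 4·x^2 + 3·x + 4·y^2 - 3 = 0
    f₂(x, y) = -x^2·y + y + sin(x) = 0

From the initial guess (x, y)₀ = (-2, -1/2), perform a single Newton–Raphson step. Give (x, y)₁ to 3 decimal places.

At (-2, -1/2): F = (8.000, 0.59070).
Jacobian J = [[8·x + 3, 8·y], [-2·x·y + cos(x), -x^2 + 1]].
At the point, J = [[-13.000, -4.000], [-2.41615, -3.000]] (det J = 29.33541).
Solving J·Δ = −F gives Δ = (0.738, -0.397).
Then the next iterate is (x, y)₁ = (-1.262, -0.897).

(-1.262, -0.897)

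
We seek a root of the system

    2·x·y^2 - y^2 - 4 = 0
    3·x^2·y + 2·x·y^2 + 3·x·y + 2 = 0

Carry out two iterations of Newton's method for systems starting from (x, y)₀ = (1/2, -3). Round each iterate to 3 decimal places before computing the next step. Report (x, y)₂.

At (1/2, -3): F = (-4.000, 4.250).
Jacobian J = [[2·y^2, 4·x·y - 2·y], [6·x·y + 2·y^2 + 3·y, 3·x^2 + 4·x·y + 3·x]].
At the point, J = [[18.000, 0.000], [0.000, -3.750]] (det J = -67.500).
Solving J·Δ = −F gives Δ = (0.222, 1.133).
Then the next iterate is (x, y)₁ = (0.722, -1.867).
Round to (0.722, -1.867) and repeat: F = (-2.45235, 0.06970), J = [[6.97138, -1.65790], [-6.71747, -1.66204]].
Δ = (0.184, -0.704), so (x, y)₂ = (0.906, -2.571).

(0.906, -2.571)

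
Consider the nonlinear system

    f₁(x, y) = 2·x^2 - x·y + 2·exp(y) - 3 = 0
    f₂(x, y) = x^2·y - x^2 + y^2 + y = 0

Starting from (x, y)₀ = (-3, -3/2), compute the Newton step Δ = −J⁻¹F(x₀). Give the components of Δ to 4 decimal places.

At (-3, -3/2): F = (10.946260, -21.7500).
Jacobian J = [[4·x - y, -x + 2·exp(y)], [2·x·y - 2·x, x^2 + 2·y + 1]].
At the point, J = [[-10.5000, 3.446260], [15.0000, 7.0000]] (det J = -125.193905).
Solving J·Δ = −F gives Δ = (1.2108, 0.5127).

(1.2108, 0.5127)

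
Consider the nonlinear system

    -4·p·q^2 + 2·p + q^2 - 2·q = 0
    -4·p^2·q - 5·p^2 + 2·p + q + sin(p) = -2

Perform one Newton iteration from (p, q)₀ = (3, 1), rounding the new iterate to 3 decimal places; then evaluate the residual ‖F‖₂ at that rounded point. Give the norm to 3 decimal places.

At (3, 1): F = (-7.000, -71.85888).
Jacobian J = [[-4·q^2 + 2, -8·p·q + 2·q - 2], [-8·p·q - 10·p + cos(p) + 2, -4·p^2 + 1]].
At the point, J = [[-2.000, -24.000], [-52.98999, -35.000]] (det J = -1201.75982).
Solving J·Δ = −F gives Δ = (-1.231, -0.189).
Then the next iterate is (p, q)₁ = (1.769, 0.811).
Re-evaluating at (1.769, 0.811): F = (-2.08031, -18.46903), so ‖F‖₂ = 18.586.

18.586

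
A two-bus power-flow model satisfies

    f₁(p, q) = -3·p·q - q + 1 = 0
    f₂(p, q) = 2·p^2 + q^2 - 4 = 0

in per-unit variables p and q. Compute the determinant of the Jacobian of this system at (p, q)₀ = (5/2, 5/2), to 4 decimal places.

J = [[-3·q, -3·p - 1], [4·p, 2·q]].
At the point, J = [[-7.5000, -8.5000], [10.0000, 5.0000]].
det J = 47.5000.

47.5000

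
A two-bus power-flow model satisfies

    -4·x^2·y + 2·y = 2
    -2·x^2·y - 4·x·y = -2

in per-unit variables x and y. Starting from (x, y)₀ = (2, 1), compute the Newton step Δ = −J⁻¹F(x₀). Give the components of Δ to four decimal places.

(-0.6818, -0.3636)

At (2, 1): F = (-16.0000, -14.0000).
Jacobian J = [[-8·x·y, -4·x^2 + 2], [-4·x·y - 4·y, -2·x^2 - 4·x]].
At the point, J = [[-16.0000, -14.0000], [-12.0000, -16.0000]] (det J = 88.0000).
Solving J·Δ = −F gives Δ = (-0.6818, -0.3636).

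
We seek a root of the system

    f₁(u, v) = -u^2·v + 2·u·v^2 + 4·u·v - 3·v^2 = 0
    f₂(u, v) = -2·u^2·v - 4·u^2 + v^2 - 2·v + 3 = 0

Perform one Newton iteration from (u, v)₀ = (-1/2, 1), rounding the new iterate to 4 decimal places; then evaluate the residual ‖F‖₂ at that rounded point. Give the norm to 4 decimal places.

1.3828

At (-1/2, 1): F = (-6.2500, 0.5000).
Jacobian J = [[-2·u·v + 2·v^2 + 4·v, -u^2 + 4·u·v + 4·u - 6·v], [-4·u·v - 8·u, -2·u^2 + 2·v - 2]].
At the point, J = [[7.0000, -10.2500], [6.0000, -0.5000]] (det J = 58.0000).
Solving J·Δ = −F gives Δ = (-0.1422, -0.7069).
Then the next iterate is (u, v)₁ = (-0.6422, 0.2931).
Re-evaluating at (-0.6422, 0.2931): F = (-1.241858, 0.608263), so ‖F‖₂ = 1.3828.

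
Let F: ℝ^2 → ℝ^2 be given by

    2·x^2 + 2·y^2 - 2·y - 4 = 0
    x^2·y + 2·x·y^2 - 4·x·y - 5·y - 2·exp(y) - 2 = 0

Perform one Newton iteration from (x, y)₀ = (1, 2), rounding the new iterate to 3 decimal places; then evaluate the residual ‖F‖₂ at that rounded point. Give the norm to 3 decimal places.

At (1, 2): F = (2.000, -24.77811).
Jacobian J = [[4·x, 4·y - 2], [2·x·y + 2·y^2 - 4·y, x^2 + 4·x·y - 4·x - 2·exp(y) - 5]].
At the point, J = [[4.000, 6.000], [4.000, -14.77811]] (det J = -83.11245).
Solving J·Δ = −F gives Δ = (1.433, -1.289).
Then the next iterate is (x, y)₁ = (2.433, 0.711).
Re-evaluating at (2.433, 0.711): F = (7.42802, -9.87788), so ‖F‖₂ = 12.359.

12.359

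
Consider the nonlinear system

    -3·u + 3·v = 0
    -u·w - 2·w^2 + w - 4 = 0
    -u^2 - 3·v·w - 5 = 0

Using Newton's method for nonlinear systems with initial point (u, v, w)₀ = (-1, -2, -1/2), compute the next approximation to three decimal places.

(-1.273, -1.273, 0.909)

At (-1, -2, -1/2): F = (-3.000, -5.500, -9.000).
Jacobian J = [[-3, 3, 0], [-w, 0, -u - 4·w + 1], [-2·u, -3·w, -3·v]].
At the point, J = [[-3.000, 3.000, 0.000], [0.500, 0.000, 4.000], [2.000, 1.500, 6.000]] (det J = 33.000).
Solving J·Δ = −F gives Δ = (-0.273, 0.727, 1.409).
Then the next iterate is (u, v, w)₁ = (-1.273, -1.273, 0.909).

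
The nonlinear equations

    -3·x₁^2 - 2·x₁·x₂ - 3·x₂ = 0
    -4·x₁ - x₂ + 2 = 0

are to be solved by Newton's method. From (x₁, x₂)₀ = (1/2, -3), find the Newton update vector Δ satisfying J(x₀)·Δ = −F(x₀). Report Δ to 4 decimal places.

At (1/2, -3): F = (11.2500, 3.0000).
Jacobian J = [[-6·x₁ - 2·x₂, -2·x₁ - 3], [-4, -1]].
At the point, J = [[3.0000, -4.0000], [-4.0000, -1.0000]] (det J = -19.0000).
Solving J·Δ = −F gives Δ = (0.0395, 2.8421).

(0.0395, 2.8421)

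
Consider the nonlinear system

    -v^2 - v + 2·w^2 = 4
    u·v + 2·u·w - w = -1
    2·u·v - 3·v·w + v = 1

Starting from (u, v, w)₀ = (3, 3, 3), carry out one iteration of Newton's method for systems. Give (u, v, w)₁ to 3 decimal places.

(1.584, 1.069, 1.707)

At (3, 3, 3): F = (2.000, 25.000, -7.000).
Jacobian J = [[0, -2·v - 1, 4·w], [v + 2·w, u, 2·u - 1], [2·v, 2·u - 3·w + 1, -3·v]].
At the point, J = [[0.000, -7.000, 12.000], [9.000, 3.000, 5.000], [6.000, -2.000, -9.000]] (det J = -1209.000).
Solving J·Δ = −F gives Δ = (-1.416, -1.931, -1.293).
Then the next iterate is (u, v, w)₁ = (1.584, 1.069, 1.707).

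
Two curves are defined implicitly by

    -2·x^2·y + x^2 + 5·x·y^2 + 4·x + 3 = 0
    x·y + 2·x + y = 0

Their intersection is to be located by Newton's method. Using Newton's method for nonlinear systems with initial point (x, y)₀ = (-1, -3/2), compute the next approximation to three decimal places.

At (-1, -3/2): F = (-8.250, -2.000).
Jacobian J = [[-4·x·y + 2·x + 5·y^2 + 4, -2·x^2 + 10·x·y], [y + 2, x + 1]].
At the point, J = [[7.250, 13.000], [0.500, 0.000]] (det J = -6.500).
Solving J·Δ = −F gives Δ = (4.000, -1.596).
Then the next iterate is (x, y)₁ = (3.000, -3.096).

(3.000, -3.096)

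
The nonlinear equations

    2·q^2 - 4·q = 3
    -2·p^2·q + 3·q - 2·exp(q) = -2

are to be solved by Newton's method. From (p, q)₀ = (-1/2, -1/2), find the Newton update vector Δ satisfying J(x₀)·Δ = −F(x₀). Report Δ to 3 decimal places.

At (-1/2, -1/2): F = (-0.500, -0.46306).
Jacobian J = [[0, 4·q - 4], [-4·p·q, -2·p^2 - 2·exp(q) + 3]].
At the point, J = [[0.000, -6.000], [-1.000, 1.28694]] (det J = -6.000).
Solving J·Δ = −F gives Δ = (-0.570, -0.083).

(-0.570, -0.083)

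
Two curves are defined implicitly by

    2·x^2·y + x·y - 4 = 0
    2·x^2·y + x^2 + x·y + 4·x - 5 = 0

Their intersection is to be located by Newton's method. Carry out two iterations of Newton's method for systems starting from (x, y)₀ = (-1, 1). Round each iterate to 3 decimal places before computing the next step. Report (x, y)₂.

At (-1, 1): F = (-3.000, -7.000).
Jacobian J = [[4·x·y + y, 2·x^2 + x], [4·x·y + 2·x + y + 4, 2·x^2 + x]].
At the point, J = [[-3.000, 1.000], [-1.000, 1.000]] (det J = -2.000).
Solving J·Δ = −F gives Δ = (2.000, 9.000).
Then the next iterate is (x, y)₁ = (1.000, 10.000).
Round to (1.000, 10.000) and repeat: F = (26.000, 30.000), J = [[50.000, 3.000], [56.000, 3.000]].
Δ = (-0.667, 2.444), so (x, y)₂ = (0.333, 12.444).

(0.333, 12.444)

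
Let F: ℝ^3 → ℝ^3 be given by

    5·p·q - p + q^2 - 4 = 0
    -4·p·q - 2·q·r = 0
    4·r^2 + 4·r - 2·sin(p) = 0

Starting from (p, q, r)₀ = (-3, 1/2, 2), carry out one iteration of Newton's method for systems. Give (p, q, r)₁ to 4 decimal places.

(-2.5212, -0.0380, 0.7385)

At (-3, 1/2, 2): F = (-8.2500, 4.0000, 24.282240).
Jacobian J = [[5·q - 1, 5·p + 2·q, 0], [-4·q, -4·p - 2·r, -2·q], [-2·cos(p), 0, 8·r + 4]].
At the point, J = [[1.5000, -14.0000, 0.0000], [-2.0000, 8.0000, -1.0000], [1.979985, 0.0000, 20.0000]] (det J = -292.280210).
Solving J·Δ = −F gives Δ = (0.4788, -0.5380, -1.2615).
Then the next iterate is (p, q, r)₁ = (-2.5212, -0.0380, 0.7385).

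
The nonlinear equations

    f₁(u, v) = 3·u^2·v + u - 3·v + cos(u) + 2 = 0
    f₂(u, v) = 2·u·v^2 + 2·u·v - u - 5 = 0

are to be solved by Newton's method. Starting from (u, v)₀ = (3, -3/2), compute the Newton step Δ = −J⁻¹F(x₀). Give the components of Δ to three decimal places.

(-1.551, -0.356)

At (3, -3/2): F = (-31.98999, -3.500).
Jacobian J = [[6·u·v - sin(u) + 1, 3·u^2 - 3], [2·v^2 + 2·v - 1, 4·u·v + 2·u]].
At the point, J = [[-26.14112, 24.000], [0.500, -12.000]] (det J = 301.69344).
Solving J·Δ = −F gives Δ = (-1.551, -0.356).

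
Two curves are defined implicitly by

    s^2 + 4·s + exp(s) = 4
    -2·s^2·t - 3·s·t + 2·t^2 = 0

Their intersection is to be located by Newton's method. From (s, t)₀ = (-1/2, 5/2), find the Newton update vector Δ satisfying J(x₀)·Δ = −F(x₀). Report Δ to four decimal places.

At (-1/2, 5/2): F = (-5.143469, 15.0000).
Jacobian J = [[2·s + exp(s) + 4, 0], [-4·s·t - 3·t, -2·s^2 - 3·s + 4·t]].
At the point, J = [[3.606531, 0.0000], [-2.5000, 11.0000]] (det J = 39.671837).
Solving J·Δ = −F gives Δ = (1.4262, -1.0395).

(1.4262, -1.0395)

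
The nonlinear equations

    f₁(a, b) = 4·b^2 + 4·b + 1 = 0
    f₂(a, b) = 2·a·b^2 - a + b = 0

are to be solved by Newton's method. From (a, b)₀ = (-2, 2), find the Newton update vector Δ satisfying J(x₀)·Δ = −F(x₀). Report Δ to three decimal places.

(-0.964, -1.250)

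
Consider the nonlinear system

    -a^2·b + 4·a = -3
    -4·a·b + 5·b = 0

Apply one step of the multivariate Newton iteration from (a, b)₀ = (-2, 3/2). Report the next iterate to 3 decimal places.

(-1.387, 0.283)

At (-2, 3/2): F = (-11.000, 19.500).
Jacobian J = [[-2·a·b + 4, -a^2], [-4·b, -4·a + 5]].
At the point, J = [[10.000, -4.000], [-6.000, 13.000]] (det J = 106.000).
Solving J·Δ = −F gives Δ = (0.613, -1.217).
Then the next iterate is (a, b)₁ = (-1.387, 0.283).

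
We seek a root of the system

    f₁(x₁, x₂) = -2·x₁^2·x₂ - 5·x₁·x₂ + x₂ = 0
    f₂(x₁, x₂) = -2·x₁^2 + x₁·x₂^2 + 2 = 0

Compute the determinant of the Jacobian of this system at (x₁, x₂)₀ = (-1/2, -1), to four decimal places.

-6.0000

J = [[-4·x₁·x₂ - 5·x₂, -2·x₁^2 - 5·x₁ + 1], [-4·x₁ + x₂^2, 2·x₁·x₂]].
At the point, J = [[3.0000, 3.0000], [3.0000, 1.0000]].
det J = -6.0000.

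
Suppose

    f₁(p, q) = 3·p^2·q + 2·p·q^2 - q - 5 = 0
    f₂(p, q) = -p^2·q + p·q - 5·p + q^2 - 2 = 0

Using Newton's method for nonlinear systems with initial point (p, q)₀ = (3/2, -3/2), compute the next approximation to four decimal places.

At (3/2, -3/2): F = (-6.8750, -6.1250).
Jacobian J = [[6·p·q + 2·q^2, 3·p^2 + 4·p·q - 1], [-2·p·q + q - 5, -p^2 + p + 2·q]].
At the point, J = [[-9.0000, -3.2500], [-2.0000, -3.7500]] (det J = 27.2500).
Solving J·Δ = −F gives Δ = (-0.2156, -1.5183).
Then the next iterate is (p, q)₁ = (1.2844, -3.0183).

(1.2844, -3.0183)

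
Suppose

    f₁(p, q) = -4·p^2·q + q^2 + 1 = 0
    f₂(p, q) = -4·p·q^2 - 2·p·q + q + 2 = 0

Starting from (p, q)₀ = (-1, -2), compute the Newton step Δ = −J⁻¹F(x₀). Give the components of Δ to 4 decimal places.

(0.6518, 0.3214)

At (-1, -2): F = (13.0000, 12.0000).
Jacobian J = [[-8·p·q, -4·p^2 + 2·q], [-4·q^2 - 2·q, -8·p·q - 2·p + 1]].
At the point, J = [[-16.0000, -8.0000], [-12.0000, -13.0000]] (det J = 112.0000).
Solving J·Δ = −F gives Δ = (0.6518, 0.3214).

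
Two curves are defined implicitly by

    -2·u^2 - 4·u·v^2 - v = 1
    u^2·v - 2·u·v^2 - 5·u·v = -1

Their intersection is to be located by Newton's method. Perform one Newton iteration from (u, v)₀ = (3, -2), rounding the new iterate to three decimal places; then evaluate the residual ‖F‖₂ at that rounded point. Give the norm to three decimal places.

8930.677

At (3, -2): F = (-65.000, -11.000).
Jacobian J = [[-4·u - 4·v^2, -8·u·v - 1], [2·u·v - 2·v^2 - 5·v, u^2 - 4·u·v - 5·u]].
At the point, J = [[-28.000, 47.000], [-10.000, 18.000]] (det J = -34.000).
Solving J·Δ = −F gives Δ = (-19.206, -10.059).
Then the next iterate is (u, v)₁ = (-16.206, -12.059).
Re-evaluating at (-16.206, -12.059): F = (8912.46256, 570.08678), so ‖F‖₂ = 8930.677.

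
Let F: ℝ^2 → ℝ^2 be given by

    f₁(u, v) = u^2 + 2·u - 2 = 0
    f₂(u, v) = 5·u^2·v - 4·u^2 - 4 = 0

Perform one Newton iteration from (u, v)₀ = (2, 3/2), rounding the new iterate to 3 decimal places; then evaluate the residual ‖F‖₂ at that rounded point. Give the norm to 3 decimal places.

1.118

At (2, 3/2): F = (6.000, 10.000).
Jacobian J = [[2·u + 2, 0], [10·u·v - 8·u, 5·u^2]].
At the point, J = [[6.000, 0.000], [14.000, 20.000]] (det J = 120.000).
Solving J·Δ = −F gives Δ = (-1.000, 0.200).
Then the next iterate is (u, v)₁ = (1.000, 1.700).
Re-evaluating at (1.000, 1.700): F = (1.000, 0.500), so ‖F‖₂ = 1.118.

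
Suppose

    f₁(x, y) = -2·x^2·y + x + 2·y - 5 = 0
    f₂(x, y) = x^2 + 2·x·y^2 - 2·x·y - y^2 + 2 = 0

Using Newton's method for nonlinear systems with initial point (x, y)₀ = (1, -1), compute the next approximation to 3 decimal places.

(1.800, 1.700)

At (1, -1): F = (-4.000, 6.000).
Jacobian J = [[-4·x·y + 1, -2·x^2 + 2], [2·x + 2·y^2 - 2·y, 4·x·y - 2·x - 2·y]].
At the point, J = [[5.000, 0.000], [6.000, -4.000]] (det J = -20.000).
Solving J·Δ = −F gives Δ = (0.800, 2.700).
Then the next iterate is (x, y)₁ = (1.800, 1.700).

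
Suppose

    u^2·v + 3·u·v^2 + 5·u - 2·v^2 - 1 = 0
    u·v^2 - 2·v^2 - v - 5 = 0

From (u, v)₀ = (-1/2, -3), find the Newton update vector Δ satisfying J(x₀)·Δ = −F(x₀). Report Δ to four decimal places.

(-0.0674, 1.7933)

At (-1/2, -3): F = (-35.7500, -24.5000).
Jacobian J = [[2·u·v + 3·v^2 + 5, u^2 + 6·u·v - 4·v], [v^2, 2·u·v - 4·v - 1]].
At the point, J = [[35.0000, 21.2500], [9.0000, 14.0000]] (det J = 298.7500).
Solving J·Δ = −F gives Δ = (-0.0674, 1.7933).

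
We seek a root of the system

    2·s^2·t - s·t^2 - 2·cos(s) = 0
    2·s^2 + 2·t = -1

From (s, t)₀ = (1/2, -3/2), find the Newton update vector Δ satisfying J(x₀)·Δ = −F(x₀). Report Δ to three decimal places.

At (1/2, -3/2): F = (-3.63017, -1.500).
Jacobian J = [[4·s·t - t^2 + 2·sin(s), 2·s^2 - 2·s·t], [4·s, 2]].
At the point, J = [[-4.29115, 2.000], [2.000, 2.000]] (det J = -12.58230).
Solving J·Δ = −F gives Δ = (-0.339, 1.089).

(-0.339, 1.089)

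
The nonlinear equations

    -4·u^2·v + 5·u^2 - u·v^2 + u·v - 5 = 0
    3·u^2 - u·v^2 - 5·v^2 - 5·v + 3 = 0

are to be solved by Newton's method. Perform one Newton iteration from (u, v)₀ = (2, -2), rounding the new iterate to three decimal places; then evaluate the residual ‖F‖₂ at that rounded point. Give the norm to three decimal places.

8.592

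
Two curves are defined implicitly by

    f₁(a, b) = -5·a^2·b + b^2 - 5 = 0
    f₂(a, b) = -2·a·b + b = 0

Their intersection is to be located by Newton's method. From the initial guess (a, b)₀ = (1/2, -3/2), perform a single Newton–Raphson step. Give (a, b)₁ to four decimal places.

At (1/2, -3/2): F = (-0.8750, 0.0000).
Jacobian J = [[-10·a·b, -5·a^2 + 2·b], [-2·b, -2·a + 1]].
At the point, J = [[7.5000, -4.2500], [3.0000, 0.0000]] (det J = 12.7500).
Solving J·Δ = −F gives Δ = (0.0000, -0.2059).
Then the next iterate is (a, b)₁ = (0.5000, -1.7059).

(0.5000, -1.7059)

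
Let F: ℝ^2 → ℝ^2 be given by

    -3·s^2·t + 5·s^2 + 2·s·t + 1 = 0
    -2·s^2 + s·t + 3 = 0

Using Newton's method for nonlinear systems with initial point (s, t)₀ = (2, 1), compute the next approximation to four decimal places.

At (2, 1): F = (13.0000, -3.0000).
Jacobian J = [[-6·s·t + 10·s + 2·t, -3·s^2 + 2·s], [-4·s + t, s]].
At the point, J = [[10.0000, -8.0000], [-7.0000, 2.0000]] (det J = -36.0000).
Solving J·Δ = −F gives Δ = (0.0556, 1.6944).
Then the next iterate is (s, t)₁ = (2.0556, 2.6944).

(2.0556, 2.6944)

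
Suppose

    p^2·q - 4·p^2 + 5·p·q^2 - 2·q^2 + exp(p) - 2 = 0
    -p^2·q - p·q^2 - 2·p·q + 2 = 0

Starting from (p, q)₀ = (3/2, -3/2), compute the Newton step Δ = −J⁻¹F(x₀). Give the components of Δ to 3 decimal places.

(-1.204, 0.239)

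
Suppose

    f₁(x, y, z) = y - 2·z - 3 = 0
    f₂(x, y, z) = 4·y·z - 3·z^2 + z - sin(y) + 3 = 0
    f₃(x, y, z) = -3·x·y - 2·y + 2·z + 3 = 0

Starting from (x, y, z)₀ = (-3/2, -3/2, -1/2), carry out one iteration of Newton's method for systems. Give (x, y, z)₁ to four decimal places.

(-2.6756, 1.5115, -0.7443)

At (-3/2, -3/2, -1/2): F = (-3.5000, 5.747495, -1.7500).
Jacobian J = [[0, 1, -2], [0, 4·z - cos(y), 4·y - 6·z + 1], [-3·y, -3·x - 2, 2]].
At the point, J = [[0.0000, 1.0000, -2.0000], [0.0000, -2.070737, -2.0000], [4.5000, 2.5000, 2.0000]] (det J = -27.636635).
Solving J·Δ = −F gives Δ = (-1.1756, 3.0115, -0.2443).
Then the next iterate is (x, y, z)₁ = (-2.6756, 1.5115, -0.7443).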